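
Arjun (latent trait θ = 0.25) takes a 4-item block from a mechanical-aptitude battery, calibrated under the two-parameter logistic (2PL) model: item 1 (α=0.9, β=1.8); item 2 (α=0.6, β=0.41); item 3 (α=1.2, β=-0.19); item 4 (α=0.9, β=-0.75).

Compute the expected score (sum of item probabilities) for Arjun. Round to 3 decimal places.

2.015

P(θ) = 1 / (1 + exp(−α(θ − β)))
P_1 = 1/(1+e^{1.3950}) = 0.1986
P_2 = 1/(1+e^{0.0960}) = 0.4760
P_3 = 1/(1+e^{-0.5280}) = 0.6290
P_4 = 1/(1+e^{-0.9000}) = 0.7109
E[score] = 0.1986 + 0.4760 + 0.6290 + 0.7109 = 2.0146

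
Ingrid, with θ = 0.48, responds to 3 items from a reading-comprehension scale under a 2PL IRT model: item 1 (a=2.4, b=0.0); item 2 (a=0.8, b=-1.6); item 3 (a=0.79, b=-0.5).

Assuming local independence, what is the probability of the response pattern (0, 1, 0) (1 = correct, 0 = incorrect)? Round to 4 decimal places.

0.0637

P(θ) = 1 / (1 + exp(−a(θ − b)))
P_1 = 1/(1+e^{-1.1520}) = 0.7599
P_2 = 1/(1+e^{-1.6640}) = 0.8408
P_3 = 1/(1+e^{-0.7742}) = 0.6844
L = (1−P_1) × P_2 × (1−P_3) = 0.2401 × 0.8408 × 0.3156 = 0.06371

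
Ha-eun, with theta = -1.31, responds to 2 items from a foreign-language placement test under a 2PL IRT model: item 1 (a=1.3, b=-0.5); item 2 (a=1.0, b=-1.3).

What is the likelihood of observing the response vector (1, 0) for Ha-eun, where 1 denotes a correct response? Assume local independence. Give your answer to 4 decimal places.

0.1300

P(theta) = 1 / (1 + exp(−a(theta − b)))
P_1 = 1/(1+e^{1.0530}) = 0.2586
P_2 = 1/(1+e^{0.0100}) = 0.4975
L = P_1 × (1−P_2) = 0.2586 × 0.5025 = 0.12997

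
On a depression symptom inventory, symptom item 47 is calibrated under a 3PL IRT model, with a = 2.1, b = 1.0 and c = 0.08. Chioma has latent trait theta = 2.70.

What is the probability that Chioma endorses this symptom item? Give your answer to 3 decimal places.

P(theta) = c + (1 − c) · 1 / (1 + exp(−a(theta − b)))
Exponent: 2.1 × (2.70 − 1.0) = 3.5700
1/(1 + e^{-3.5700}) = 0.9726
P = 0.08 + 0.92 × 0.9726 = 0.9748

0.975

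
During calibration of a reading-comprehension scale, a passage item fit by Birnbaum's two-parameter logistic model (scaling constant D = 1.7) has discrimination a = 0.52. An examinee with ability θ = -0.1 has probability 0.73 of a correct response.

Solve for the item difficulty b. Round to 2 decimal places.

P(θ) = 1 / (1 + exp(−D·a(θ − b)))
logit(0.73) = ln(0.73/0.27) = 0.9946
b = θ − logit/(1.7·a) = -0.1 − 0.9946/0.8840 = -1.2251

-1.23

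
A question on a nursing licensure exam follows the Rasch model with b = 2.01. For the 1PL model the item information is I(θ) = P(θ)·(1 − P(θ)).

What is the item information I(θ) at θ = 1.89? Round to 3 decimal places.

P = 1/(1+e^{0.1200}) = 0.4700
P(1−P) = 0.4700 × 0.5300 = 0.2491
I = P(1−P) = 0.24910

0.249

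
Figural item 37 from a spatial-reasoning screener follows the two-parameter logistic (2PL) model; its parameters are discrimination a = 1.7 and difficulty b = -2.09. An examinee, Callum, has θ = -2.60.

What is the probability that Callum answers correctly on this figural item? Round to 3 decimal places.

P(θ) = 1 / (1 + exp(−a(θ − b)))
Exponent: 1.7 × (-2.60 − (-2.09)) = -0.8670
1/(1 + e^{0.8670}) = 0.2959

0.296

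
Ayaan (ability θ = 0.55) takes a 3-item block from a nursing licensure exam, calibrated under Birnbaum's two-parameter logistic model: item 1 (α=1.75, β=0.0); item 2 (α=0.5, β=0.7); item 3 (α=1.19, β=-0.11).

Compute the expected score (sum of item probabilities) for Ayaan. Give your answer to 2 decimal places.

1.89

P(θ) = 1 / (1 + exp(−α(θ − β)))
P_1 = 1/(1+e^{-0.9625}) = 0.7236
P_2 = 1/(1+e^{0.0750}) = 0.4813
P_3 = 1/(1+e^{-0.7854}) = 0.6868
E[score] = 0.7236 + 0.4813 + 0.6868 = 1.8917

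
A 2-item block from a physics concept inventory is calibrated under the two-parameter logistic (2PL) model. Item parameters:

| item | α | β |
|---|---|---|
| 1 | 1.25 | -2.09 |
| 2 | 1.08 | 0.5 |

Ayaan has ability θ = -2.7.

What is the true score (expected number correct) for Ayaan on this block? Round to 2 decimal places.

P(θ) = 1 / (1 + exp(−α(θ − β)))
P_1 = 1/(1+e^{0.7625}) = 0.3181
P_2 = 1/(1+e^{3.4560}) = 0.0306
E[score] = 0.3181 + 0.0306 = 0.3487

0.35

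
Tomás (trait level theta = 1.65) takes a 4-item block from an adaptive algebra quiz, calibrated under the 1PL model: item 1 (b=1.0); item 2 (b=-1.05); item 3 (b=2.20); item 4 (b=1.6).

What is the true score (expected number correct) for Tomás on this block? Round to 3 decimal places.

P(theta) = 1 / (1 + exp(−(theta − b)))
P_1 = 1/(1+e^{-0.6500}) = 0.6570
P_2 = 1/(1+e^{-2.7000}) = 0.9370
P_3 = 1/(1+e^{0.5500}) = 0.3659
P_4 = 1/(1+e^{-0.0500}) = 0.5125
E[score] = 0.6570 + 0.9370 + 0.3659 + 0.5125 = 2.4724

2.472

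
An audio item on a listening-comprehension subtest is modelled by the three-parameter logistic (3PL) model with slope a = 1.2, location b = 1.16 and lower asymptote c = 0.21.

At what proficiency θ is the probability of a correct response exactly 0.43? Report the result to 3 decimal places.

P(θ) = c + (1 − c) · 1 / (1 + exp(−a(θ − b)))
Remove guessing floor: (0.43 − 0.21)/(1 − 0.21) = 0.2785
logit = ln(0.2785/0.7215) = -0.9520
θ = b + logit/(a) = 1.16 + (-0.9520)/1.2000 = 0.3667

0.367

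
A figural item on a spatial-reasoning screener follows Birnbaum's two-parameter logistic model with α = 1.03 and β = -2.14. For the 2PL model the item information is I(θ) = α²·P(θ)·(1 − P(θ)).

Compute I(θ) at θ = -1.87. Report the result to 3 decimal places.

P = 1/(1+e^{-0.2781}) = 0.5691
P(1−P) = 0.5691 × 0.4309 = 0.2452
I = α² × P(1−P) = 1.03² × 0.2452 = 0.26016

0.260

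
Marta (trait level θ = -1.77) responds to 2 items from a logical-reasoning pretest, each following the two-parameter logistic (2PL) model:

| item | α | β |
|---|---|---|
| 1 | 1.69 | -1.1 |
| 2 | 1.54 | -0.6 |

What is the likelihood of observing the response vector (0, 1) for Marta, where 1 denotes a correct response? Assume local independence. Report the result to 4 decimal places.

P(θ) = 1 / (1 + exp(−α(θ − β)))
P_1 = 1/(1+e^{1.1323}) = 0.2437
P_2 = 1/(1+e^{1.8018}) = 0.1416
L = (1−P_1) × P_2 = 0.7563 × 0.1416 = 0.10711

0.1071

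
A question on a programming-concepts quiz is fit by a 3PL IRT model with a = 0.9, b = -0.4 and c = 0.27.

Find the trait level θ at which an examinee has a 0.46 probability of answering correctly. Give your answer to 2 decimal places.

-1.56

P(θ) = c + (1 − c) · 1 / (1 + exp(−a(θ − b)))
Remove guessing floor: (0.46 − 0.27)/(1 − 0.27) = 0.2603
logit = ln(0.2603/0.7397) = -1.0445
θ = b + logit/(a) = -0.4 + (-1.0445)/0.9000 = -1.5606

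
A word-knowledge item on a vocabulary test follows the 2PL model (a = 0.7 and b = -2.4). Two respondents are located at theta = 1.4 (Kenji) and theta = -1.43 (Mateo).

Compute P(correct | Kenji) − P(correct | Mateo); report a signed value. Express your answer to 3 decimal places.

P(theta) = 1 / (1 + exp(−a(theta − b)))
P(Kenji) = 0.9346  [exponent 2.6600]
P(Mateo) = 0.6635  [exponent 0.6790]
Difference = 0.9346 − 0.6635 = 0.2711

0.271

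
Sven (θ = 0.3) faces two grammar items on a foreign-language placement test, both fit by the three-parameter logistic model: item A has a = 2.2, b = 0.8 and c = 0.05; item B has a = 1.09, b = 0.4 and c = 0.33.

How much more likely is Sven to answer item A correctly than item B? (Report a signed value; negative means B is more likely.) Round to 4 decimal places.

P(θ) = c + (1 − c) · 1 / (1 + exp(−a(θ − b)))
P_A = 0.2873
P_B = 0.6468
P_A − P_B = -0.3595

-0.3595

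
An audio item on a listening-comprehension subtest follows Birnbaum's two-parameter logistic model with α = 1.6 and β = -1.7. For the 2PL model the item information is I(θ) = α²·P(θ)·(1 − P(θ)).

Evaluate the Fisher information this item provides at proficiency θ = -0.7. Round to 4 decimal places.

P = 1/(1+e^{-1.6000}) = 0.8320
P(1−P) = 0.8320 × 0.1680 = 0.1398
I = α² × P(1−P) = 1.6² × 0.1398 = 0.35780

0.3578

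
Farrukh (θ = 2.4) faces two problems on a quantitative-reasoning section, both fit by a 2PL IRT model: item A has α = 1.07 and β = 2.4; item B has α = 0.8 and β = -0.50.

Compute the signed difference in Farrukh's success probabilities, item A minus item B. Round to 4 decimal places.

-0.4105

P(θ) = 1 / (1 + exp(−α(θ − β)))
P_A = 0.5000
P_B = 0.9105
P_A − P_B = -0.4105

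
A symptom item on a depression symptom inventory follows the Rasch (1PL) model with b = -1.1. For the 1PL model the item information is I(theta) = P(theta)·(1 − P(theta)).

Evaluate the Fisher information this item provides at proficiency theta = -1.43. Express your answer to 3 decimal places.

P = 1/(1+e^{0.3300}) = 0.4182
P(1−P) = 0.4182 × 0.5818 = 0.2433
I = P(1−P) = 0.24332

0.243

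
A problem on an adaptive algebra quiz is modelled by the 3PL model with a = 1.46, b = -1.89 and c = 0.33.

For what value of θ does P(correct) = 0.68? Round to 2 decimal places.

-1.83

P(θ) = c + (1 − c) · 1 / (1 + exp(−a(θ − b)))
Remove guessing floor: (0.68 − 0.33)/(1 − 0.33) = 0.5224
logit = ln(0.5224/0.4776) = 0.0896
θ = b + logit/(a) = -1.89 + 0.0896/1.4600 = -1.8286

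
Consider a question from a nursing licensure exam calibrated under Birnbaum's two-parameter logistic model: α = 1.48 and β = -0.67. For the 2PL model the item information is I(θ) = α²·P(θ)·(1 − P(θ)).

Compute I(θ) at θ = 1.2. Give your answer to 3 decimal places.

P = 1/(1+e^{-2.7676}) = 0.9409
P(1−P) = 0.9409 × 0.0591 = 0.0556
I = α² × P(1−P) = 1.48² × 0.0556 = 0.12180

0.122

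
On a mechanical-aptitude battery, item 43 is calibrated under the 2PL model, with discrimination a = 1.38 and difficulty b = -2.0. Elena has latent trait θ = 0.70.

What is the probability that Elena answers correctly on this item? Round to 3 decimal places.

P(θ) = 1 / (1 + exp(−a(θ − b)))
Exponent: 1.38 × (0.70 − (-2.0)) = 3.7260
1/(1 + e^{-3.7260}) = 0.9765

0.976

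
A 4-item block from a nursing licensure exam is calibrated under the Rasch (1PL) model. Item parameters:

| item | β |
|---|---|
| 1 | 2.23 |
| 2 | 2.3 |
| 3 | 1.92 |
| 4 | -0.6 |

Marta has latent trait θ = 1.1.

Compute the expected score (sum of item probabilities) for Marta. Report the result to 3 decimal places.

1.627

P(θ) = 1 / (1 + exp(−(θ − β)))
P_1 = 1/(1+e^{1.1300}) = 0.2442
P_2 = 1/(1+e^{1.2000}) = 0.2315
P_3 = 1/(1+e^{0.8200}) = 0.3058
P_4 = 1/(1+e^{-1.7000}) = 0.8455
E[score] = 0.2442 + 0.2315 + 0.3058 + 0.8455 = 1.6269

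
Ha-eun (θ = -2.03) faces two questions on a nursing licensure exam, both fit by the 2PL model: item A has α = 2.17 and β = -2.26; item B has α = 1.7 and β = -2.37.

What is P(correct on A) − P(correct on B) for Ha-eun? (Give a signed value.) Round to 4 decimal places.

P(θ) = 1 / (1 + exp(−α(θ − β)))
P_A = 0.6222
P_B = 0.6406
P_A − P_B = -0.0184

-0.0184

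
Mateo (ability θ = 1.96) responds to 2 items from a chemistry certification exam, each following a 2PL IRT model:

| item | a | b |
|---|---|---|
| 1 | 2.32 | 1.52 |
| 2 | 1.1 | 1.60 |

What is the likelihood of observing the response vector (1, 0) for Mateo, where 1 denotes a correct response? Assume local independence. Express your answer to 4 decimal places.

0.2957

P(θ) = 1 / (1 + exp(−a(θ − b)))
P_1 = 1/(1+e^{-1.0208}) = 0.7351
P_2 = 1/(1+e^{-0.3960}) = 0.5977
L = P_1 × (1−P_2) = 0.7351 × 0.4023 = 0.29572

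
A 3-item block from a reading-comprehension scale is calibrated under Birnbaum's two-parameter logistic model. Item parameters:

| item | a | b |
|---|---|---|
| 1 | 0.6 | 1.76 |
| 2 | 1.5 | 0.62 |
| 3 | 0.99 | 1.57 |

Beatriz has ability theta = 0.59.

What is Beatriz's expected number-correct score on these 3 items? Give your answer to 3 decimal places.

P(theta) = 1 / (1 + exp(−a(theta − b)))
P_1 = 1/(1+e^{0.7020}) = 0.3314
P_2 = 1/(1+e^{0.0450}) = 0.4888
P_3 = 1/(1+e^{0.9702}) = 0.2748
E[score] = 0.3314 + 0.4888 + 0.2748 = 1.0950

1.095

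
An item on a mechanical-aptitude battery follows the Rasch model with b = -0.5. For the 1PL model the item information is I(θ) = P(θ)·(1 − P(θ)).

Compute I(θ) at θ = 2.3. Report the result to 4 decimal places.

0.0540

P = 1/(1+e^{-2.8000}) = 0.9427
P(1−P) = 0.9427 × 0.0573 = 0.0540
I = P(1−P) = 0.05404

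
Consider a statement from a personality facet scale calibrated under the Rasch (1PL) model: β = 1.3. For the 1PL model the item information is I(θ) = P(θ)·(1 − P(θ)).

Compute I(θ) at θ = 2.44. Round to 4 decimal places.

P = 1/(1+e^{-1.1400}) = 0.7577
P(1−P) = 0.7577 × 0.2423 = 0.1836
I = P(1−P) = 0.18360

0.1836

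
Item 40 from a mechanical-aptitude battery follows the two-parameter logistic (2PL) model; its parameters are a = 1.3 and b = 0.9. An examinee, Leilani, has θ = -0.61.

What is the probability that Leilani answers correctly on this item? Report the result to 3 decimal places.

0.123

P(θ) = 1 / (1 + exp(−a(θ − b)))
Exponent: 1.3 × (-0.61 − 0.9) = -1.9630
1/(1 + e^{1.9630}) = 0.1231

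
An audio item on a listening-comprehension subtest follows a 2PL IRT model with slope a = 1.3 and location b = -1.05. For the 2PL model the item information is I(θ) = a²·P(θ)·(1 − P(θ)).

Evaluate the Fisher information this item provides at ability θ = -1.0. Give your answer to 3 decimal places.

P = 1/(1+e^{-0.0650}) = 0.5162
P(1−P) = 0.5162 × 0.4838 = 0.2497
I = a² × P(1−P) = 1.3² × 0.2497 = 0.42205

0.422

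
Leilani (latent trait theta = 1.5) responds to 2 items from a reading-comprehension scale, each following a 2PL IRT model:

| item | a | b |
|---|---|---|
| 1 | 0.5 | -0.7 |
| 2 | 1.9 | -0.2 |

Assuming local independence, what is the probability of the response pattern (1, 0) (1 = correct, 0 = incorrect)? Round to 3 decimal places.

P(theta) = 1 / (1 + exp(−a(theta − b)))
P_1 = 1/(1+e^{-1.1000}) = 0.7503
P_2 = 1/(1+e^{-3.2300}) = 0.9619
L = P_1 × (1−P_2) = 0.7503 × 0.0381 = 0.02855

0.029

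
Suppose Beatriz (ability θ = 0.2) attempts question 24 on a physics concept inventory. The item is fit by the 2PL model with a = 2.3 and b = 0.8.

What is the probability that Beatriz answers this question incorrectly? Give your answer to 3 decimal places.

P(θ) = 1 / (1 + exp(−a(θ − b)))
Exponent: 2.3 × (0.2 − 0.8) = -1.3800
1/(1 + e^{1.3800}) = 0.2010
P(incorrect) = 1 − 0.2010 = 0.7990

0.799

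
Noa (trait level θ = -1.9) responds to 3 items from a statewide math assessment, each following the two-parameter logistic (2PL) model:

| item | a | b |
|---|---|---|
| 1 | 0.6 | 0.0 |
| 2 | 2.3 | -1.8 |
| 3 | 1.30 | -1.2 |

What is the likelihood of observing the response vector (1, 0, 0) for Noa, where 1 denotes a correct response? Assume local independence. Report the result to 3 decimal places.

0.096

P(θ) = 1 / (1 + exp(−a(θ − b)))
P_1 = 1/(1+e^{1.1400}) = 0.2423
P_2 = 1/(1+e^{0.2300}) = 0.4428
P_3 = 1/(1+e^{0.9100}) = 0.2870
L = P_1 × (1−P_2) × (1−P_3) = 0.2423 × 0.5572 × 0.7130 = 0.09628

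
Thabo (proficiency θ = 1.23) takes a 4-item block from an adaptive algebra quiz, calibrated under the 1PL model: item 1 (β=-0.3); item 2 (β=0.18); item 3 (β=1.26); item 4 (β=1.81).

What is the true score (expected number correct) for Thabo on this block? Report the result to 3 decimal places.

2.414

P(θ) = 1 / (1 + exp(−(θ − β)))
P_1 = 1/(1+e^{-1.5300}) = 0.8220
P_2 = 1/(1+e^{-1.0500}) = 0.7408
P_3 = 1/(1+e^{0.0300}) = 0.4925
P_4 = 1/(1+e^{0.5800}) = 0.3589
E[score] = 0.8220 + 0.7408 + 0.4925 + 0.3589 = 2.4142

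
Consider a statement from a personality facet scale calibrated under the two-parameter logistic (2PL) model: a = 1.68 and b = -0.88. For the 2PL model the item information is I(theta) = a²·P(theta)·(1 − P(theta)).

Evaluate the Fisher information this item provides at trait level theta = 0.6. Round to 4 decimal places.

P = 1/(1+e^{-2.4864}) = 0.9232
P(1−P) = 0.9232 × 0.0768 = 0.0709
I = a² × P(1−P) = 1.68² × 0.0709 = 0.20015

0.2002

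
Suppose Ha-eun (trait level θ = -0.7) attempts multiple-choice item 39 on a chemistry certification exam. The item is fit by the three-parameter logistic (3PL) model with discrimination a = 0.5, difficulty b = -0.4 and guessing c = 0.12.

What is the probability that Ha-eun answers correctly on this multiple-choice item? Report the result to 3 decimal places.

0.527

P(θ) = c + (1 − c) · 1 / (1 + exp(−a(θ − b)))
Exponent: 0.5 × (-0.7 − (-0.4)) = -0.1500
1/(1 + e^{0.1500}) = 0.4626
P = 0.12 + 0.88 × 0.4626 = 0.5271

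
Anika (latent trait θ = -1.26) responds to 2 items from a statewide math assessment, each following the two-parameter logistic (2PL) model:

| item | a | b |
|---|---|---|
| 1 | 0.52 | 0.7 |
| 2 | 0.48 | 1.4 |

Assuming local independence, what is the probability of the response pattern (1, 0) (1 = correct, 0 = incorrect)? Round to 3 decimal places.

0.207

P(θ) = 1 / (1 + exp(−a(θ − b)))
P_1 = 1/(1+e^{1.0192}) = 0.2652
P_2 = 1/(1+e^{1.2768}) = 0.2181
L = P_1 × (1−P_2) = 0.2652 × 0.7819 = 0.20735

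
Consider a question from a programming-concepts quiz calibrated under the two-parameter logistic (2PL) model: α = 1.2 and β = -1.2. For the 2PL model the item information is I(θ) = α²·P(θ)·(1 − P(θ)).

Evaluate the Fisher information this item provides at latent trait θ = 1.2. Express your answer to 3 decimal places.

P = 1/(1+e^{-2.8800}) = 0.9468
P(1−P) = 0.9468 × 0.0532 = 0.0503
I = α² × P(1−P) = 1.2² × 0.0503 = 0.07247

0.072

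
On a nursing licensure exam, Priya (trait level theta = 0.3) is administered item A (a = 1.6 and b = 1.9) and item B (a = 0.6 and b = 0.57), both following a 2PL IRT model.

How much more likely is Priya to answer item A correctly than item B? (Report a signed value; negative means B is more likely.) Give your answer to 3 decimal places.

P(theta) = 1 / (1 + exp(−a(theta − b)))
P_A = 0.0718
P_B = 0.4596
P_A − P_B = -0.3878

-0.388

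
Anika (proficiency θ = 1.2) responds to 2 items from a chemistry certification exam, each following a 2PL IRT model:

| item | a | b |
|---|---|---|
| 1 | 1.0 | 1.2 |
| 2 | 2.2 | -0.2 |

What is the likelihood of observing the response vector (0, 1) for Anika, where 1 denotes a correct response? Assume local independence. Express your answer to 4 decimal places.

0.4780

P(θ) = 1 / (1 + exp(−a(θ − b)))
P_1 = 1/(1+e^{0.0000}) = 0.5000
P_2 = 1/(1+e^{-3.0800}) = 0.9561
L = (1−P_1) × P_2 = 0.5000 × 0.9561 = 0.47803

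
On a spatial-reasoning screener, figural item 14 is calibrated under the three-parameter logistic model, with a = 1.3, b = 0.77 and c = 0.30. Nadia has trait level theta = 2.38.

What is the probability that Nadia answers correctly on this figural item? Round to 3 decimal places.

P(theta) = c + (1 − c) · 1 / (1 + exp(−a(theta − b)))
Exponent: 1.3 × (2.38 − 0.77) = 2.0930
1/(1 + e^{-2.0930}) = 0.8902
P = 0.30 + 0.70 × 0.8902 = 0.9232

0.923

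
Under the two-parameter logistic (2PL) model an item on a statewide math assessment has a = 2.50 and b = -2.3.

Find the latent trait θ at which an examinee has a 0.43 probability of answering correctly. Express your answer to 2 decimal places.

-2.41

P(θ) = 1 / (1 + exp(−a(θ − b)))
logit = ln(0.4300/0.5700) = -0.2819
θ = b + logit/(a) = -2.3 + (-0.2819)/2.5000 = -2.4127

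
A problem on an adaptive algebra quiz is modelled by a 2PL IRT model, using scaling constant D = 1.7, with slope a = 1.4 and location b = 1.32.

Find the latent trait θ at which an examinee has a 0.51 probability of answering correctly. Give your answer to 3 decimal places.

1.337

P(θ) = 1 / (1 + exp(−D·a(θ − b)))
logit = ln(0.5100/0.4900) = 0.0400
θ = b + logit/(1.7·a) = 1.32 + 0.0400/2.3800 = 1.3368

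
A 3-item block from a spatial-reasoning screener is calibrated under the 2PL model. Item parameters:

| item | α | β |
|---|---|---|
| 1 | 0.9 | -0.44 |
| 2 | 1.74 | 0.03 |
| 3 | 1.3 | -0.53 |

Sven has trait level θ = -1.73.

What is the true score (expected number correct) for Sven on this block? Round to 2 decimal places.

0.46

P(θ) = 1 / (1 + exp(−α(θ − β)))
P_1 = 1/(1+e^{1.1610}) = 0.2385
P_2 = 1/(1+e^{3.0624}) = 0.0447
P_3 = 1/(1+e^{1.5600}) = 0.1736
E[score] = 0.2385 + 0.0447 + 0.1736 = 0.4568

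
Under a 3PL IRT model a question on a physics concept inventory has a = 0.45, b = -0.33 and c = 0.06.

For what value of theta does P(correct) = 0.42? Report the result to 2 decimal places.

P(theta) = c + (1 − c) · 1 / (1 + exp(−a(theta − b)))
Remove guessing floor: (0.42 − 0.06)/(1 − 0.06) = 0.3830
logit = ln(0.3830/0.6170) = -0.4769
theta = b + logit/(a) = -0.33 + (-0.4769)/0.4500 = -1.3898

-1.39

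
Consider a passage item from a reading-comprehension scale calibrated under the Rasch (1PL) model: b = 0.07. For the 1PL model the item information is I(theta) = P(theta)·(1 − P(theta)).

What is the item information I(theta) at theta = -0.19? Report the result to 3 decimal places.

P = 1/(1+e^{0.2600}) = 0.4354
P(1−P) = 0.4354 × 0.5646 = 0.2458
I = P(1−P) = 0.24582

0.246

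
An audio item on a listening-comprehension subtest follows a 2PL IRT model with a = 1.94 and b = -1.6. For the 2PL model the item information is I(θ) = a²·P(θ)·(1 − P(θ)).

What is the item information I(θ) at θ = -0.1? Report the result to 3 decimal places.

0.184

P = 1/(1+e^{-2.9100}) = 0.9483
P(1−P) = 0.9483 × 0.0517 = 0.0490
I = a² × P(1−P) = 1.94² × 0.0490 = 0.18439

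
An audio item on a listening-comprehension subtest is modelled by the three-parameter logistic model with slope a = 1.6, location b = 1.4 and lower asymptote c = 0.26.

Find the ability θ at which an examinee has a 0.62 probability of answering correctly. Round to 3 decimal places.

P(θ) = c + (1 − c) · 1 / (1 + exp(−a(θ − b)))
Remove guessing floor: (0.62 − 0.26)/(1 − 0.26) = 0.4865
logit = ln(0.4865/0.5135) = -0.0541
θ = b + logit/(a) = 1.4 + (-0.0541)/1.6000 = 1.3662

1.366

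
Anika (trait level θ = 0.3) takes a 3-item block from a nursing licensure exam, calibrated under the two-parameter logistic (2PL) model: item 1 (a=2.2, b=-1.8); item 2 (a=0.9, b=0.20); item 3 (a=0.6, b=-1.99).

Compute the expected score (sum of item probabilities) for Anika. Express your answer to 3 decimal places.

P(θ) = 1 / (1 + exp(−a(θ − b)))
P_1 = 1/(1+e^{-4.6200}) = 0.9902
P_2 = 1/(1+e^{-0.0900}) = 0.5225
P_3 = 1/(1+e^{-1.3740}) = 0.7980
E[score] = 0.9902 + 0.5225 + 0.7980 = 2.3108

2.311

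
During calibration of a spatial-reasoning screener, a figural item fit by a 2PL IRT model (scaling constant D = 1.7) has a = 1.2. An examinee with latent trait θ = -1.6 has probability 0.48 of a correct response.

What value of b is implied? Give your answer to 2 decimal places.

P(θ) = 1 / (1 + exp(−D·a(θ − b)))
logit(0.48) = ln(0.48/0.52) = -0.0800
b = θ − logit/(1.7·a) = -1.6 − (-0.0800)/2.0400 = -1.5608

-1.56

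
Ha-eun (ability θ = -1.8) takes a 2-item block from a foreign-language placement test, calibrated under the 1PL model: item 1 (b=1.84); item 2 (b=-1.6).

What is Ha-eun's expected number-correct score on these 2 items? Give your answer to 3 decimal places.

0.476

P(θ) = 1 / (1 + exp(−(θ − b)))
P_1 = 1/(1+e^{3.6400}) = 0.0256
P_2 = 1/(1+e^{0.2000}) = 0.4502
E[score] = 0.0256 + 0.4502 = 0.4757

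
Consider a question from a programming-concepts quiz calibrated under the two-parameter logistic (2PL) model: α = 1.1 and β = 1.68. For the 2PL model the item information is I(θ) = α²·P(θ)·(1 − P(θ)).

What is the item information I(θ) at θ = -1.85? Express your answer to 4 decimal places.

P = 1/(1+e^{3.8830}) = 0.0202
P(1−P) = 0.0202 × 0.9798 = 0.0198
I = α² × P(1−P) = 1.1² × 0.0198 = 0.02392

0.0239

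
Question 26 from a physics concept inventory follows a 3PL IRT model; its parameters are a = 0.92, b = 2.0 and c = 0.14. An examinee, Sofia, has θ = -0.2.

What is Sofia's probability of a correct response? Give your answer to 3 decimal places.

0.240

P(θ) = c + (1 − c) · 1 / (1 + exp(−a(θ − b)))
Exponent: 0.92 × (-0.2 − 2.0) = -2.0240
1/(1 + e^{2.0240}) = 0.1167
P = 0.14 + 0.86 × 0.1167 = 0.2404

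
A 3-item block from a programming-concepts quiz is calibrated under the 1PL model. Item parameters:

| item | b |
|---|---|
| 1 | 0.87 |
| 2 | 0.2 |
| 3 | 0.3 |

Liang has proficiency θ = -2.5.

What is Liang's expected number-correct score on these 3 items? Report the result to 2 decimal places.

P(θ) = 1 / (1 + exp(−(θ − b)))
P_1 = 1/(1+e^{3.3700}) = 0.0332
P_2 = 1/(1+e^{2.7000}) = 0.0630
P_3 = 1/(1+e^{2.8000}) = 0.0573
E[score] = 0.0332 + 0.0630 + 0.0573 = 0.1535

0.15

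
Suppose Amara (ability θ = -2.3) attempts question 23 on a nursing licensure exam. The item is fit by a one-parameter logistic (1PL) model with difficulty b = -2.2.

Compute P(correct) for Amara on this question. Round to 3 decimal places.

0.475

P(θ) = 1 / (1 + exp(−(θ − b)))
Exponent: (-2.3 − (-2.2)) = -0.1000
1/(1 + e^{0.1000}) = 0.4750
P = 0.4750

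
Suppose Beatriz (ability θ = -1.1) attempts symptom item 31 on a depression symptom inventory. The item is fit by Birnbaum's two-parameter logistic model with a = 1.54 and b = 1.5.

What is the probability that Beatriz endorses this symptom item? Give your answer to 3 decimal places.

P(θ) = 1 / (1 + exp(−a(θ − b)))
Exponent: 1.54 × (-1.1 − 1.5) = -4.0040
1/(1 + e^{4.0040}) = 0.0179

0.018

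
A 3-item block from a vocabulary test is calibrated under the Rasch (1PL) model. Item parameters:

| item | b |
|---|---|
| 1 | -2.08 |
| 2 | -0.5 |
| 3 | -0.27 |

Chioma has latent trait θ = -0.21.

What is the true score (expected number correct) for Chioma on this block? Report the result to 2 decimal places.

P(θ) = 1 / (1 + exp(−(θ − b)))
P_1 = 1/(1+e^{-1.8700}) = 0.8665
P_2 = 1/(1+e^{-0.2900}) = 0.5720
P_3 = 1/(1+e^{-0.0600}) = 0.5150
E[score] = 0.8665 + 0.5720 + 0.5150 = 1.9534

1.95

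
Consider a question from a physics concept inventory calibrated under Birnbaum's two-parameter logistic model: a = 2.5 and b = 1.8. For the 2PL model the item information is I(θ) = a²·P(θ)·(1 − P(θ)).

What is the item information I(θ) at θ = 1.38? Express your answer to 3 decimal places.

1.200

P = 1/(1+e^{1.0500}) = 0.2592
P(1−P) = 0.2592 × 0.7408 = 0.1920
I = a² × P(1−P) = 2.5² × 0.1920 = 1.20017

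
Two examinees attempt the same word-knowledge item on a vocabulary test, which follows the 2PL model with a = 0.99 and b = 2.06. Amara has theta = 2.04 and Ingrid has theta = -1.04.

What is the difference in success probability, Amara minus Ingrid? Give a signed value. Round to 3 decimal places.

P(theta) = 1 / (1 + exp(−a(theta − b)))
P(Amara) = 0.4951  [exponent -0.0198]
P(Ingrid) = 0.0444  [exponent -3.0690]
Difference = 0.4951 − 0.0444 = 0.4506

0.451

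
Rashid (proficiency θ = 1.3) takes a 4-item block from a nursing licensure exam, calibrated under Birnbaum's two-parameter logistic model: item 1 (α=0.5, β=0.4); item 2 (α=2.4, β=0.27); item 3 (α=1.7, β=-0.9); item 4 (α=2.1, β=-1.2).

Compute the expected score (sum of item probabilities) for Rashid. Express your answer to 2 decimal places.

3.50

P(θ) = 1 / (1 + exp(−α(θ − β)))
P_1 = 1/(1+e^{-0.4500}) = 0.6106
P_2 = 1/(1+e^{-2.4720}) = 0.9222
P_3 = 1/(1+e^{-3.7400}) = 0.9768
P_4 = 1/(1+e^{-5.2500}) = 0.9948
E[score] = 0.6106 + 0.9222 + 0.9768 + 0.9948 = 3.5044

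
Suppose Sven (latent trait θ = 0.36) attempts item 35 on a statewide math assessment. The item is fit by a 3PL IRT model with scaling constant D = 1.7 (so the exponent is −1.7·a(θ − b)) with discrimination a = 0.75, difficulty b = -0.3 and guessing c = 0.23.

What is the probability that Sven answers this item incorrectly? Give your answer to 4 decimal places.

0.2319

P(θ) = c + (1 − c) · 1 / (1 + exp(−D·a(θ − b)))
Exponent: 1.7 × 0.75 × (0.36 − (-0.3)) = 0.8415
1/(1 + e^{-0.8415}) = 0.6988
P = 0.23 + 0.77 × 0.6988 = 0.7681
P(incorrect) = 1 − 0.7681 = 0.2319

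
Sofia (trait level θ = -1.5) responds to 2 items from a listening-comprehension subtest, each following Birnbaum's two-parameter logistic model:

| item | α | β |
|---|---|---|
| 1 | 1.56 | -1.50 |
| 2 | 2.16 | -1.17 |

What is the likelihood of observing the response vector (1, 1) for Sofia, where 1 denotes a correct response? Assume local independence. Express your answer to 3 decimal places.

P(θ) = 1 / (1 + exp(−α(θ − β)))
P_1 = 1/(1+e^{0.0000}) = 0.5000
P_2 = 1/(1+e^{0.7128}) = 0.3290
L = P_1 × P_2 = 0.5000 × 0.3290 = 0.16449

0.164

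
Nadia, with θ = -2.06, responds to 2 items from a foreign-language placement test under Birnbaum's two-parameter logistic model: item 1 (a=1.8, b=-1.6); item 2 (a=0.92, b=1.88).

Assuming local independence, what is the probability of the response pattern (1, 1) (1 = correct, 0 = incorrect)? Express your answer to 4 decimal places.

0.0079

P(θ) = 1 / (1 + exp(−a(θ − b)))
P_1 = 1/(1+e^{0.8280}) = 0.3041
P_2 = 1/(1+e^{3.6248}) = 0.0260
L = P_1 × P_2 = 0.3041 × 0.0260 = 0.00789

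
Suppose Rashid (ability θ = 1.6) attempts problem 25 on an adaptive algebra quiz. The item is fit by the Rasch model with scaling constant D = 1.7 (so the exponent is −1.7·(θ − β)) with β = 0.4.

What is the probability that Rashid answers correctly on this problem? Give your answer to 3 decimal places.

P(θ) = 1 / (1 + exp(−D·(θ − β)))
Exponent: 1.7 × (1.6 − 0.4) = 2.0400
1/(1 + e^{-2.0400}) = 0.8849
P = 0.8849

0.885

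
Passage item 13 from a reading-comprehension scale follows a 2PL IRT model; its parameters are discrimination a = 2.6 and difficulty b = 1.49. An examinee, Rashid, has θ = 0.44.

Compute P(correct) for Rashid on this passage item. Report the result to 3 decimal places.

P(θ) = 1 / (1 + exp(−a(θ − b)))
Exponent: 2.6 × (0.44 − 1.49) = -2.7300
1/(1 + e^{2.7300}) = 0.0612

0.061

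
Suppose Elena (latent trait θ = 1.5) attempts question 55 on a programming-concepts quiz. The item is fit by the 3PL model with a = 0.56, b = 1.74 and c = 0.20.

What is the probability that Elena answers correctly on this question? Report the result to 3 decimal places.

0.573

P(θ) = c + (1 − c) · 1 / (1 + exp(−a(θ − b)))
Exponent: 0.56 × (1.5 − 1.74) = -0.1344
1/(1 + e^{0.1344}) = 0.4665
P = 0.20 + 0.80 × 0.4665 = 0.5732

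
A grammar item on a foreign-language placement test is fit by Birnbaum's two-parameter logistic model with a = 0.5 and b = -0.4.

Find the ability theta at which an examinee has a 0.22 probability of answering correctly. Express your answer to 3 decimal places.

-2.931

P(theta) = 1 / (1 + exp(−a(theta − b)))
logit = ln(0.2200/0.7800) = -1.2657
theta = b + logit/(a) = -0.4 + (-1.2657)/0.5000 = -2.9313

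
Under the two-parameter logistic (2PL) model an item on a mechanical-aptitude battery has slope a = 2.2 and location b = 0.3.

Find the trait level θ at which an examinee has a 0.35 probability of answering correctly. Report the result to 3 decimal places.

0.019

P(θ) = 1 / (1 + exp(−a(θ − b)))
logit = ln(0.3500/0.6500) = -0.6190
θ = b + logit/(a) = 0.3 + (-0.6190)/2.2000 = 0.0186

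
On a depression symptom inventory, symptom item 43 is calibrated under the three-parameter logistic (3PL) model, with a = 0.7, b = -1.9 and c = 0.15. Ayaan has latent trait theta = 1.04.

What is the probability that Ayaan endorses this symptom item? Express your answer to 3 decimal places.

P(theta) = c + (1 − c) · 1 / (1 + exp(−a(theta − b)))
Exponent: 0.7 × (1.04 − (-1.9)) = 2.0580
1/(1 + e^{-2.0580}) = 0.8868
P = 0.15 + 0.85 × 0.8868 = 0.9037

0.904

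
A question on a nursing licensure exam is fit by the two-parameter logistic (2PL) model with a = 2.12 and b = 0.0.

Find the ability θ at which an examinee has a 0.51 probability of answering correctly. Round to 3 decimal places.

0.019

P(θ) = 1 / (1 + exp(−a(θ − b)))
logit = ln(0.5100/0.4900) = 0.0400
θ = b + logit/(a) = 0.0 + 0.0400/2.1200 = 0.0189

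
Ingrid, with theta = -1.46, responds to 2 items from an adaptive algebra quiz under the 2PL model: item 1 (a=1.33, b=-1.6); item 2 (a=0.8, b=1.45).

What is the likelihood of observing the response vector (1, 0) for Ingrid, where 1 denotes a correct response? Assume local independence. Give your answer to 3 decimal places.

0.498

P(theta) = 1 / (1 + exp(−a(theta − b)))
P_1 = 1/(1+e^{-0.1862}) = 0.5464
P_2 = 1/(1+e^{2.3280}) = 0.0888
L = P_1 × (1−P_2) = 0.5464 × 0.9112 = 0.49788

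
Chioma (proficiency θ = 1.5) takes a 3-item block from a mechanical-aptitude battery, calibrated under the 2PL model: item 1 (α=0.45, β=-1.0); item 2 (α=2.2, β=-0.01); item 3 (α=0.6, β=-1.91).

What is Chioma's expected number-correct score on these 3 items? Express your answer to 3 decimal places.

2.606

P(θ) = 1 / (1 + exp(−α(θ − β)))
P_1 = 1/(1+e^{-1.1250}) = 0.7549
P_2 = 1/(1+e^{-3.3220}) = 0.9652
P_3 = 1/(1+e^{-2.0460}) = 0.8855
E[score] = 0.7549 + 0.9652 + 0.8855 = 2.6056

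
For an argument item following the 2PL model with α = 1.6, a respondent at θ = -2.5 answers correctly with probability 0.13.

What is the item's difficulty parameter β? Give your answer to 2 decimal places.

P(θ) = 1 / (1 + exp(−α(θ − β)))
logit(0.13) = ln(0.13/0.87) = -1.9010
β = θ − logit/(α) = -2.5 − (-1.9010)/1.6000 = -1.3119

-1.31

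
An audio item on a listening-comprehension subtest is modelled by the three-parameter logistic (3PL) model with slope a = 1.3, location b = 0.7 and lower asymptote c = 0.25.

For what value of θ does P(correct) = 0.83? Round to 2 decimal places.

P(θ) = c + (1 − c) · 1 / (1 + exp(−a(θ − b)))
Remove guessing floor: (0.83 − 0.25)/(1 − 0.25) = 0.7733
logit = ln(0.7733/0.2267) = 1.2272
θ = b + logit/(a) = 0.7 + 1.2272/1.3000 = 1.6440

1.64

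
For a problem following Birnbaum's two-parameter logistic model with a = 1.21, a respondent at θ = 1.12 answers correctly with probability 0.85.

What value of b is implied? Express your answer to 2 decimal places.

P(θ) = 1 / (1 + exp(−a(θ − b)))
logit(0.85) = ln(0.85/0.15) = 1.7346
b = θ − logit/(a) = 1.12 − 1.7346/1.2100 = -0.3136

-0.31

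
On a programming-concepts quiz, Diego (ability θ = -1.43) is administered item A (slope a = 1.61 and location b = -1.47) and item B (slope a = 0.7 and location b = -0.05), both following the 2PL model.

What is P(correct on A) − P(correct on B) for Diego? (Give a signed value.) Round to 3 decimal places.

P(θ) = 1 / (1 + exp(−a(θ − b)))
P_A = 0.5161
P_B = 0.2757
P_A − P_B = 0.2404

0.240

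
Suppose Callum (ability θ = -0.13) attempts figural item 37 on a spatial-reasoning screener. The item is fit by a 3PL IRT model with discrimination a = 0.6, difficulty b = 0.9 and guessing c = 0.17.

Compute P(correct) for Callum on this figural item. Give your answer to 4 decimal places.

P(θ) = c + (1 − c) · 1 / (1 + exp(−a(θ − b)))
Exponent: 0.6 × (-0.13 − 0.9) = -0.6180
1/(1 + e^{0.6180}) = 0.3502
P = 0.17 + 0.83 × 0.3502 = 0.4607

0.4607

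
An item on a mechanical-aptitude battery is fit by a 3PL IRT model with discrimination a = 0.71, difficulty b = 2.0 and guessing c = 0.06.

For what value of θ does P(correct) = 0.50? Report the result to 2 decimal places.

1.82

P(θ) = c + (1 − c) · 1 / (1 + exp(−a(θ − b)))
Remove guessing floor: (0.50 − 0.06)/(1 − 0.06) = 0.4681
logit = ln(0.4681/0.5319) = -0.1278
θ = b + logit/(a) = 2.0 + (-0.1278)/0.7100 = 1.8200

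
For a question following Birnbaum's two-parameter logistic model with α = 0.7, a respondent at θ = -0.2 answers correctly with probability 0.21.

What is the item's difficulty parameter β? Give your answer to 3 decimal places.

P(θ) = 1 / (1 + exp(−α(θ − β)))
logit(0.21) = ln(0.21/0.79) = -1.3249
β = θ − logit/(α) = -0.2 − (-1.3249)/0.7000 = 1.6928

1.693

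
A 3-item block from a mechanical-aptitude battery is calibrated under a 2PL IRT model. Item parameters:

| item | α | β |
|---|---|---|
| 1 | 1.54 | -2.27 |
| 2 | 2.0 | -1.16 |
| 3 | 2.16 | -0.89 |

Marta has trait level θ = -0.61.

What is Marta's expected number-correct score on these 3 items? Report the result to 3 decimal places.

P(θ) = 1 / (1 + exp(−α(θ − β)))
P_1 = 1/(1+e^{-2.5564}) = 0.9280
P_2 = 1/(1+e^{-1.1000}) = 0.7503
P_3 = 1/(1+e^{-0.6048}) = 0.6468
E[score] = 0.9280 + 0.7503 + 0.6468 = 2.3250

2.325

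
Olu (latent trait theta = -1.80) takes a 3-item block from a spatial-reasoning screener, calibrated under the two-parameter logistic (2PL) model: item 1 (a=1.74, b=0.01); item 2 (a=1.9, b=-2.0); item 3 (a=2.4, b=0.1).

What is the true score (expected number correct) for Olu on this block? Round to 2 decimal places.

0.65

P(theta) = 1 / (1 + exp(−a(theta − b)))
P_1 = 1/(1+e^{3.1494}) = 0.0411
P_2 = 1/(1+e^{-0.3800}) = 0.5939
P_3 = 1/(1+e^{4.5600}) = 0.0104
E[score] = 0.0411 + 0.5939 + 0.0104 = 0.6453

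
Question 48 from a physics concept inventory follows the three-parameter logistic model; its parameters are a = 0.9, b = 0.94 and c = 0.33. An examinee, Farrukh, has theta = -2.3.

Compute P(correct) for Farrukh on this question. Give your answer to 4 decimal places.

P(theta) = c + (1 − c) · 1 / (1 + exp(−a(theta − b)))
Exponent: 0.9 × (-2.3 − 0.94) = -2.9160
1/(1 + e^{2.9160}) = 0.0514
P = 0.33 + 0.67 × 0.0514 = 0.3644

0.3644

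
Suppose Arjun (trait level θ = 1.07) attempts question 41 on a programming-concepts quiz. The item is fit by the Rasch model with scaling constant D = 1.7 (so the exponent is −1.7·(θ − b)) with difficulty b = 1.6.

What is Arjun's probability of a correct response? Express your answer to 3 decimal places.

0.289

P(θ) = 1 / (1 + exp(−D·(θ − b)))
Exponent: 1.7 × (1.07 − 1.6) = -0.9010
1/(1 + e^{0.9010}) = 0.2888
P = 0.2888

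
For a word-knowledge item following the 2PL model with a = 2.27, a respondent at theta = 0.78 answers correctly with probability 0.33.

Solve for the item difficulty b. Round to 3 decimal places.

1.092

P(theta) = 1 / (1 + exp(−a(theta − b)))
logit(0.33) = ln(0.33/0.67) = -0.7082
b = theta − logit/(a) = 0.78 − (-0.7082)/2.2700 = 1.0920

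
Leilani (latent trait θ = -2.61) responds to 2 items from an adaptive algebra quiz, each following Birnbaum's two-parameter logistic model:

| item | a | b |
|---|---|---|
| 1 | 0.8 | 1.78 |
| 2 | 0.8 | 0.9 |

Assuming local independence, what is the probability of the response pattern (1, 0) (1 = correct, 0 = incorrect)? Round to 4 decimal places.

0.0273

P(θ) = 1 / (1 + exp(−a(θ − b)))
P_1 = 1/(1+e^{3.5120}) = 0.0290
P_2 = 1/(1+e^{2.8080}) = 0.0569
L = P_1 × (1−P_2) = 0.0290 × 0.9431 = 0.02732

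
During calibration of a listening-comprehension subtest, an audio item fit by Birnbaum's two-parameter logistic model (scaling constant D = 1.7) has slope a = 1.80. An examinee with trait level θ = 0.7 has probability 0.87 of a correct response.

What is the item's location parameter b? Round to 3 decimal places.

0.079

P(θ) = 1 / (1 + exp(−D·a(θ − b)))
logit(0.87) = ln(0.87/0.13) = 1.9010
b = θ − logit/(1.7·a) = 0.7 − 1.9010/3.0600 = 0.0788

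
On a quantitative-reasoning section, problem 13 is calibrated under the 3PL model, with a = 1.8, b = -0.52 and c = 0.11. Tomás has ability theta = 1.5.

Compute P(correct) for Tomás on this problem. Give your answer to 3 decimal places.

P(theta) = c + (1 − c) · 1 / (1 + exp(−a(theta − b)))
Exponent: 1.8 × (1.5 − (-0.52)) = 3.6360
1/(1 + e^{-3.6360}) = 0.9743
P = 0.11 + 0.89 × 0.9743 = 0.9771

0.977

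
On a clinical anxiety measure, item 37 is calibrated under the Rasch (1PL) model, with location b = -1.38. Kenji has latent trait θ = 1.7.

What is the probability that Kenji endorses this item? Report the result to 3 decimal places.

0.956

P(θ) = 1 / (1 + exp(−(θ − b)))
Exponent: (1.7 − (-1.38)) = 3.0800
1/(1 + e^{-3.0800}) = 0.9561
P = 0.9561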